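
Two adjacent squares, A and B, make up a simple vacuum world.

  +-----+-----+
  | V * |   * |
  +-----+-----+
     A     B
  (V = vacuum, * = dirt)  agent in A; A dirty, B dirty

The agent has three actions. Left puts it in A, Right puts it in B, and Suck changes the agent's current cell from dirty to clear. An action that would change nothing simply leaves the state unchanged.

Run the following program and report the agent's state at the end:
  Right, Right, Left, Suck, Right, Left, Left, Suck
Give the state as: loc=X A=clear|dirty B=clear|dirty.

loc=A A=clear B=dirty

[1] after Right: loc=B A=dirty B=dirty
[2] after Right: loc=B A=dirty B=dirty
[3] after Left: loc=A A=dirty B=dirty
[4] after Suck: loc=A A=clear B=dirty
[5] after Right: loc=B A=clear B=dirty
[6] after Left: loc=A A=clear B=dirty
[7] after Left: loc=A A=clear B=dirty
[8] after Suck: loc=A A=clear B=dirty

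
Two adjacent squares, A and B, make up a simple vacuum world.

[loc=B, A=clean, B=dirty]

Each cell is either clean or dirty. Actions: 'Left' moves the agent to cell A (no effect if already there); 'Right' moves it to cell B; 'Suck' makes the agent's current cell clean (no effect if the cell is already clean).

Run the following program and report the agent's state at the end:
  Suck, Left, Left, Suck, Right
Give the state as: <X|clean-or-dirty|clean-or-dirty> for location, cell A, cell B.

[1] after Suck: <B|clean|clean>
[2] after Left: <A|clean|clean>
[3] after Left: <A|clean|clean>
[4] after Suck: <A|clean|clean>
[5] after Right: <B|clean|clean>

<B|clean|clean>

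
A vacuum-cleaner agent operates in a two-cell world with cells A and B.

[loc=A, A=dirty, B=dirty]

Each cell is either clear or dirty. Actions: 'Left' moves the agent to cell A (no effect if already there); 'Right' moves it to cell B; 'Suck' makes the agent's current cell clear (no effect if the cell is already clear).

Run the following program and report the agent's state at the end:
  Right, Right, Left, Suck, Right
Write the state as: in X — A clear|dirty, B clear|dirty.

1. Right → in B — A dirty, B dirty
2. Right → in B — A dirty, B dirty
3. Left → in A — A dirty, B dirty
4. Suck → in A — A clear, B dirty
5. Right → in B — A clear, B dirty

in B — A clear, B dirty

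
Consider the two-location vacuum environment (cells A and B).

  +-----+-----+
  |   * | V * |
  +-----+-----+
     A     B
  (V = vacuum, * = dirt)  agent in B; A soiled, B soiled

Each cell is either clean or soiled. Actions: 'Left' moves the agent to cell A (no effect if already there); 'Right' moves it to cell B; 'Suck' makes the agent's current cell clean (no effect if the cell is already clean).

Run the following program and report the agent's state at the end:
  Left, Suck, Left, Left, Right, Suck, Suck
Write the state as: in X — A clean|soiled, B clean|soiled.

Left (#1): in A — A soiled, B soiled
Suck (#2): in A — A clean, B soiled
Left (#3): in A — A clean, B soiled
Left (#4): in A — A clean, B soiled
Right (#5): in B — A clean, B soiled
Suck (#6): in B — A clean, B clean
Suck (#7): in B — A clean, B clean

in B — A clean, B clean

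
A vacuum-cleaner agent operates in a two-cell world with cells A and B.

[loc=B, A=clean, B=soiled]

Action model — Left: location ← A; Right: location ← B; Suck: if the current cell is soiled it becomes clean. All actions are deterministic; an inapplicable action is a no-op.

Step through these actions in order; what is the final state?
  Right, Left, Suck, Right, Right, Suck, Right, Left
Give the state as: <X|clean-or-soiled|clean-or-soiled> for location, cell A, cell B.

<A|clean|clean>

[1] after Right: <B|clean|soiled>
[2] after Left: <A|clean|soiled>
[3] after Suck: <A|clean|soiled>
[4] after Right: <B|clean|soiled>
[5] after Right: <B|clean|soiled>
[6] after Suck: <B|clean|clean>
[7] after Right: <B|clean|clean>
[8] after Left: <A|clean|clean>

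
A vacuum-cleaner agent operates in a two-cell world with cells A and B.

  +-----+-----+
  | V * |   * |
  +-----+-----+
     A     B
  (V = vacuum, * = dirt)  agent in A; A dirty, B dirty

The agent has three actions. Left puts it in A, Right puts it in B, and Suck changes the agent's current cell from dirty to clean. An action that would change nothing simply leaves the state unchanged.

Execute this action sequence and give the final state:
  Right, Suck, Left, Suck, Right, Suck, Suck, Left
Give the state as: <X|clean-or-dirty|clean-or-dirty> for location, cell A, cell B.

t=1 Right ⇒ <B|dirty|dirty>
t=2 Suck ⇒ <B|dirty|clean>
t=3 Left ⇒ <A|dirty|clean>
t=4 Suck ⇒ <A|clean|clean>
t=5 Right ⇒ <B|clean|clean>
t=6 Suck ⇒ <B|clean|clean>
t=7 Suck ⇒ <B|clean|clean>
t=8 Left ⇒ <A|clean|clean>

<A|clean|clean>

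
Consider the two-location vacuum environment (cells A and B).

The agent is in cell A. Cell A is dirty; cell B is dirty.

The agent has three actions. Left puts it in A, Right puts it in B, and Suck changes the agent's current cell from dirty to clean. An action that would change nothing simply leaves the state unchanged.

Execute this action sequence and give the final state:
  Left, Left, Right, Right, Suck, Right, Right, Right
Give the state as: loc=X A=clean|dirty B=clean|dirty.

1. Left → loc=A A=dirty B=dirty
2. Left → loc=A A=dirty B=dirty
3. Right → loc=B A=dirty B=dirty
4. Right → loc=B A=dirty B=dirty
5. Suck → loc=B A=dirty B=clean
6. Right → loc=B A=dirty B=clean
7. Right → loc=B A=dirty B=clean
8. Right → loc=B A=dirty B=clean

loc=B A=dirty B=clean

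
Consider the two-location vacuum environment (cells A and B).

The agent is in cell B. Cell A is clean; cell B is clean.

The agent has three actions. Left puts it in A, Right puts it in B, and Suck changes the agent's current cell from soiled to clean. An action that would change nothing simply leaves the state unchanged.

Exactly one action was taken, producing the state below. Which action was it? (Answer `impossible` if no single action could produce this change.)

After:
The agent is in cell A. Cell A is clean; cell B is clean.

Left

try  Left: <A|clean|clean>  ← match
try Right: <B|clean|clean>
try  Suck: <B|clean|clean>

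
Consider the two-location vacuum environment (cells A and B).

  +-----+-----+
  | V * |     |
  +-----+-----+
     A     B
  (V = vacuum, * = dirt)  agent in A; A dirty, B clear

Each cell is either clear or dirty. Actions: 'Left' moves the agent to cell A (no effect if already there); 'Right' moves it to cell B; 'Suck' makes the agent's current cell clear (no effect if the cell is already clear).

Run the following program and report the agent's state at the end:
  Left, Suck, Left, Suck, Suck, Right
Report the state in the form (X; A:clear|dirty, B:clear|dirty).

(B; A:clear, B:clear)

1) do Left; now (A; A:dirty, B:clear)
2) do Suck; now (A; A:clear, B:clear)
3) do Left; now (A; A:clear, B:clear)
4) do Suck; now (A; A:clear, B:clear)
5) do Suck; now (A; A:clear, B:clear)
6) do Right; now (B; A:clear, B:clear)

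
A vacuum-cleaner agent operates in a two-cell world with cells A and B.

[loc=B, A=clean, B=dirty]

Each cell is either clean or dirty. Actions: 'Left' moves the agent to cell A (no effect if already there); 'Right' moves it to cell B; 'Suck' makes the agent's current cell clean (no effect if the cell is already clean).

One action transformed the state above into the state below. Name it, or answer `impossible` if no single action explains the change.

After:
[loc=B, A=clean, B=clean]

try  Left: (A; A:clean, B:dirty)
try Right: (B; A:clean, B:dirty)
try  Suck: (B; A:clean, B:clean)  ← match

Suck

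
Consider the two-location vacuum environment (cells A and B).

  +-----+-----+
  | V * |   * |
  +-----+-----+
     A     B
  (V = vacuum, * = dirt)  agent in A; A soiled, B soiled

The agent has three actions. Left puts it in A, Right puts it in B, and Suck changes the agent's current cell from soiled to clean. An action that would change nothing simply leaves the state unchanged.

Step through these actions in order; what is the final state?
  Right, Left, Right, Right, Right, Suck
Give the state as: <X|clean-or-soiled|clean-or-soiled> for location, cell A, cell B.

<B|soiled|clean>

Right (#1): <B|soiled|soiled>
Left (#2): <A|soiled|soiled>
Right (#3): <B|soiled|soiled>
Right (#4): <B|soiled|soiled>
Right (#5): <B|soiled|soiled>
Suck (#6): <B|soiled|clean>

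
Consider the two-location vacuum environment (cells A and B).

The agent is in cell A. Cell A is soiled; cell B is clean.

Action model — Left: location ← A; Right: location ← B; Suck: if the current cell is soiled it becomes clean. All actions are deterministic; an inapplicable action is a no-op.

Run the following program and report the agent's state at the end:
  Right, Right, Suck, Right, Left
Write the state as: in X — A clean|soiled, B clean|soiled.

t=1 Right ⇒ in B — A soiled, B clean
t=2 Right ⇒ in B — A soiled, B clean
t=3 Suck ⇒ in B — A soiled, B clean
t=4 Right ⇒ in B — A soiled, B clean
t=5 Left ⇒ in A — A soiled, B clean

in A — A soiled, B clean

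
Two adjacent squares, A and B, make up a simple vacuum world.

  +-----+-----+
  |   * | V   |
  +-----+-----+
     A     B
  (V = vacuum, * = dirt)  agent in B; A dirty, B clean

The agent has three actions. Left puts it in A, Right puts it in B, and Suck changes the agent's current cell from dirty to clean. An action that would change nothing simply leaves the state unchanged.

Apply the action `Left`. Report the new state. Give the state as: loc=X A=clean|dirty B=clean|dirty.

start: loc=B A=dirty B=clean
t=1 Left ⇒ loc=A A=dirty B=clean

loc=A A=dirty B=clean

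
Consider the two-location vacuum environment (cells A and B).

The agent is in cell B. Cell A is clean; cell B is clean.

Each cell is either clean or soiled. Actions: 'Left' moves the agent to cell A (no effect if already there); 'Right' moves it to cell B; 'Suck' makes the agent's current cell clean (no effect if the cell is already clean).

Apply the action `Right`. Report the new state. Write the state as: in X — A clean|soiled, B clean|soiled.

start: in B — A clean, B clean
step 1/1 (Right): in B — A clean, B clean

in B — A clean, B clean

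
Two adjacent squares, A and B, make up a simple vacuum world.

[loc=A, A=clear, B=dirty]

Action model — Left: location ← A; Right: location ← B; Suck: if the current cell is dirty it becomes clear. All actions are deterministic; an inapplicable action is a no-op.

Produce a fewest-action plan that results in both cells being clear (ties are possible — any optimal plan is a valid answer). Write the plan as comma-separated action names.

step 1/2 (Right): in B — A clear, B dirty
step 2/2 (Suck): in B — A clear, B clear
min 2: go B then Suck

Right, Suck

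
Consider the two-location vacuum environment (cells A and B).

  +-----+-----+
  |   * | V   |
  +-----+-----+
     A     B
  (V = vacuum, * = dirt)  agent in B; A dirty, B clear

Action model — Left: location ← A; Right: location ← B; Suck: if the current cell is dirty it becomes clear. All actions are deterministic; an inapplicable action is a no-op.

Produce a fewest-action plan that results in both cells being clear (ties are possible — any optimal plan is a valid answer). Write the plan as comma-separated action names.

Left, Suck

[1] after Left: (A; A:dirty, B:clear)
[2] after Suck: (A; A:clear, B:clear)
min 2: go A then Suck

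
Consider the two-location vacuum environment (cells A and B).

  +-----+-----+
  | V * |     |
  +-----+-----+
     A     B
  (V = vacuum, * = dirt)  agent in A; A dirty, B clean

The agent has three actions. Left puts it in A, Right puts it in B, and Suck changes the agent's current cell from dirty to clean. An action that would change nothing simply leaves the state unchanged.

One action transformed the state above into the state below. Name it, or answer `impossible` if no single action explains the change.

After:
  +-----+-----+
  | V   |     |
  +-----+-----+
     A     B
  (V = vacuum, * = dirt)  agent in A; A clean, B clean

Suck

try  Left: (A; A:dirty, B:clean)
try Right: (B; A:dirty, B:clean)
try  Suck: (A; A:clean, B:clean)  ← match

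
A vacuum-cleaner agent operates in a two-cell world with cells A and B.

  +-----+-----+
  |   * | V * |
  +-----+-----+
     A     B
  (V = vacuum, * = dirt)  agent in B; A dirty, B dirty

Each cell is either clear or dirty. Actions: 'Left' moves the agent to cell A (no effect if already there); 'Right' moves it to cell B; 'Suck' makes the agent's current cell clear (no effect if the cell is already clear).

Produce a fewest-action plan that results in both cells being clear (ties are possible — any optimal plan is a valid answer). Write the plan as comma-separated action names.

step 1/3 (Suck): loc=B A=dirty B=clear
step 2/3 (Left): loc=A A=dirty B=clear
step 3/3 (Suck): loc=A A=clear B=clear
min 3: Suck B + move + Suck A

Suck, Left, Suck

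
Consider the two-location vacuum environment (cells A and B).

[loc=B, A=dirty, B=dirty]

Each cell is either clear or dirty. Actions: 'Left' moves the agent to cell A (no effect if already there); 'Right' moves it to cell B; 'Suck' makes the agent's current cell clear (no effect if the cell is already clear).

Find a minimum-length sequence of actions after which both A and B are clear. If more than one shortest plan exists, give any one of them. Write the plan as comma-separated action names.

1) do Suck; now in B — A dirty, B clear
2) do Left; now in A — A dirty, B clear
3) do Suck; now in A — A clear, B clear
min 3: Suck B + move + Suck A

Suck, Left, Suck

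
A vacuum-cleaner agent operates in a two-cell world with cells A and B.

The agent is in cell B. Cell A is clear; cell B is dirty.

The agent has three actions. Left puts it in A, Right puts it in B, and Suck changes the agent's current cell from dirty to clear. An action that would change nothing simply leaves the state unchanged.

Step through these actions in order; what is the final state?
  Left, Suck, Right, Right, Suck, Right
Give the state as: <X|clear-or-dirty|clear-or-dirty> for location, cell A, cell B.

1. Left → <A|clear|dirty>
2. Suck → <A|clear|dirty>
3. Right → <B|clear|dirty>
4. Right → <B|clear|dirty>
5. Suck → <B|clear|clear>
6. Right → <B|clear|clear>

<B|clear|clear>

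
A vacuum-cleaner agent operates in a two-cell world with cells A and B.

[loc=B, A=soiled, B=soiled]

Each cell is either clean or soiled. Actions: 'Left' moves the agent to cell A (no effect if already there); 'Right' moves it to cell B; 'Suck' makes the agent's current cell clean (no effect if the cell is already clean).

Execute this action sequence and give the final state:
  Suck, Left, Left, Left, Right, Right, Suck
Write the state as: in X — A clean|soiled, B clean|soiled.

[1] after Suck: in B — A soiled, B clean
[2] after Left: in A — A soiled, B clean
[3] after Left: in A — A soiled, B clean
[4] after Left: in A — A soiled, B clean
[5] after Right: in B — A soiled, B clean
[6] after Right: in B — A soiled, B clean
[7] after Suck: in B — A soiled, B clean

in B — A soiled, B clean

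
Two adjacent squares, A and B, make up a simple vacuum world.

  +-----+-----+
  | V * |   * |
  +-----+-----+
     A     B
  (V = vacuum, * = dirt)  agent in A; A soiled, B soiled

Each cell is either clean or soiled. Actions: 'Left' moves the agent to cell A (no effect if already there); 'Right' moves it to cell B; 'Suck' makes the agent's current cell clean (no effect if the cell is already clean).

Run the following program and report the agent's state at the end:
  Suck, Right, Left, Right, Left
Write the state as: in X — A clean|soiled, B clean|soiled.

1. Suck → in A — A clean, B soiled
2. Right → in B — A clean, B soiled
3. Left → in A — A clean, B soiled
4. Right → in B — A clean, B soiled
5. Left → in A — A clean, B soiled

in A — A clean, B soiled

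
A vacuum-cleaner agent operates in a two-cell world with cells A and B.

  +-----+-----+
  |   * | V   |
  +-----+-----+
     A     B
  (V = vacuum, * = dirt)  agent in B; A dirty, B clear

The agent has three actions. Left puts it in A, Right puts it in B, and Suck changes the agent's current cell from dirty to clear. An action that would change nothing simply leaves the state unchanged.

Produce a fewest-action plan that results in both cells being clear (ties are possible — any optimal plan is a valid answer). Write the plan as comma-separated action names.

Left (#1): loc=A A=dirty B=clear
Suck (#2): loc=A A=clear B=clear
min 2: go A then Suck

Left, Suck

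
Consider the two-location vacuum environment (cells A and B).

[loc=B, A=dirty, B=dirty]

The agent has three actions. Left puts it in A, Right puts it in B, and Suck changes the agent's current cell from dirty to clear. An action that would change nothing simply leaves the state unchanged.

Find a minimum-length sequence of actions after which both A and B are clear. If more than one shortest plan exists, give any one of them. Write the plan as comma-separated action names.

Suck, Left, Suck

t=1 Suck ⇒ loc=B A=dirty B=clear
t=2 Left ⇒ loc=A A=dirty B=clear
t=3 Suck ⇒ loc=A A=clear B=clear
min 3: Suck B + move + Suck A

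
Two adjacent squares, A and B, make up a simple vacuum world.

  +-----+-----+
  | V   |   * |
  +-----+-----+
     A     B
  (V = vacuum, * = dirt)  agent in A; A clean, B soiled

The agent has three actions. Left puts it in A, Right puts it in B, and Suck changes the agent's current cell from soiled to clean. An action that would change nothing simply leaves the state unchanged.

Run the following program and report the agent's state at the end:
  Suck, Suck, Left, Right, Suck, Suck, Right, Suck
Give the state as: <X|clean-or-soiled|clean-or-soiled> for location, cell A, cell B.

<B|clean|clean>

step 1/8 (Suck): <A|clean|soiled>
step 2/8 (Suck): <A|clean|soiled>
step 3/8 (Left): <A|clean|soiled>
step 4/8 (Right): <B|clean|soiled>
step 5/8 (Suck): <B|clean|clean>
step 6/8 (Suck): <B|clean|clean>
step 7/8 (Right): <B|clean|clean>
step 8/8 (Suck): <B|clean|clean>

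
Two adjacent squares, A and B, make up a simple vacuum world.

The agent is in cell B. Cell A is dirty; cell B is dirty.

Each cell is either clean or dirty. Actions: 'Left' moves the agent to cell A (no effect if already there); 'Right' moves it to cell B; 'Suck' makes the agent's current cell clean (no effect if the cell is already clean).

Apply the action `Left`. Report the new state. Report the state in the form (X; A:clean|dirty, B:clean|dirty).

(A; A:dirty, B:dirty)

start: (B; A:dirty, B:dirty)
[1] after Left: (A; A:dirty, B:dirty)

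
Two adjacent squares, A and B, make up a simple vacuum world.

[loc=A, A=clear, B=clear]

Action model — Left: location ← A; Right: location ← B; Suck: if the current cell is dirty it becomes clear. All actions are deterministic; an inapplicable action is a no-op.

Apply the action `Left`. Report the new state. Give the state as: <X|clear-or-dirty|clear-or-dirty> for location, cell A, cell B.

start: <A|clear|clear>
t=1 Left ⇒ <A|clear|clear>

<A|clear|clear>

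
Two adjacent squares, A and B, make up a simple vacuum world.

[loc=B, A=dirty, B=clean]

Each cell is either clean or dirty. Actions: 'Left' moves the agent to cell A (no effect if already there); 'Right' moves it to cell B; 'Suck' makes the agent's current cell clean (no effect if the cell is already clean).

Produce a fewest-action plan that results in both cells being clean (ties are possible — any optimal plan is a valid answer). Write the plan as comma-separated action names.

Left, Suck

[1] after Left: <A|dirty|clean>
[2] after Suck: <A|clean|clean>
min 2: go A then Suck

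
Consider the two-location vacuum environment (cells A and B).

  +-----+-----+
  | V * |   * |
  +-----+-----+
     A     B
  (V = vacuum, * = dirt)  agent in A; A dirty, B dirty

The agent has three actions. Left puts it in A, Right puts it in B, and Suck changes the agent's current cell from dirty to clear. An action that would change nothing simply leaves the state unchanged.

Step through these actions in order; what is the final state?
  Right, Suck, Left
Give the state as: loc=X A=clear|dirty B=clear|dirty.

loc=A A=dirty B=clear

step 1/3 (Right): loc=B A=dirty B=dirty
step 2/3 (Suck): loc=B A=dirty B=clear
step 3/3 (Left): loc=A A=dirty B=clear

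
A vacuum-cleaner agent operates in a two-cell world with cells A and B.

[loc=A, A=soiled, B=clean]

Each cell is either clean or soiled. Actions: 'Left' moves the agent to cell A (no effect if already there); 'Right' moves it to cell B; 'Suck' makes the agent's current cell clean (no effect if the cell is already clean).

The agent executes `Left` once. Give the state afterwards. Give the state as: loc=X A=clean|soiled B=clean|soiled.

loc=A A=soiled B=clean

start: loc=A A=soiled B=clean
Left (#1): loc=A A=soiled B=clean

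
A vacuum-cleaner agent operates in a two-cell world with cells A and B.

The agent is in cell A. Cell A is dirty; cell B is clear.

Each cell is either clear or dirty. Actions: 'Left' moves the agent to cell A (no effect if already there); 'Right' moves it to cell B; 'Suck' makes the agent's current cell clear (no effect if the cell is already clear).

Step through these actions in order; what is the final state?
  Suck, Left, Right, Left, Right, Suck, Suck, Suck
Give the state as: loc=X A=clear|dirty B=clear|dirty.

loc=B A=clear B=clear

1) do Suck; now loc=A A=clear B=clear
2) do Left; now loc=A A=clear B=clear
3) do Right; now loc=B A=clear B=clear
4) do Left; now loc=A A=clear B=clear
5) do Right; now loc=B A=clear B=clear
6) do Suck; now loc=B A=clear B=clear
7) do Suck; now loc=B A=clear B=clear
8) do Suck; now loc=B A=clear B=clear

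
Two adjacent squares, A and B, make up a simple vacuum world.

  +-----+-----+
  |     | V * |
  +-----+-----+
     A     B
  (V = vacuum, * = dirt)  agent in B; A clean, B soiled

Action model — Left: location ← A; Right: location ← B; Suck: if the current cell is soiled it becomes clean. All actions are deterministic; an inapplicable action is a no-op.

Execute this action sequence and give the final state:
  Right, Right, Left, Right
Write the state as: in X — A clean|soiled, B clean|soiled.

in B — A clean, B soiled

[1] after Right: in B — A clean, B soiled
[2] after Right: in B — A clean, B soiled
[3] after Left: in A — A clean, B soiled
[4] after Right: in B — A clean, B soiled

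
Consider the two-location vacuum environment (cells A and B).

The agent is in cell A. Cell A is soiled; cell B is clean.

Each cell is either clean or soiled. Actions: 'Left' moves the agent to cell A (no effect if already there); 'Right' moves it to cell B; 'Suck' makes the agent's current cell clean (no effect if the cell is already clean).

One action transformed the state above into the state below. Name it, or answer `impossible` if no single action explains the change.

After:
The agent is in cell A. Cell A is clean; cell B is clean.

Suck

try  Left: (A; A:soiled, B:clean)
try Right: (B; A:soiled, B:clean)
try  Suck: (A; A:clean, B:clean)  ← match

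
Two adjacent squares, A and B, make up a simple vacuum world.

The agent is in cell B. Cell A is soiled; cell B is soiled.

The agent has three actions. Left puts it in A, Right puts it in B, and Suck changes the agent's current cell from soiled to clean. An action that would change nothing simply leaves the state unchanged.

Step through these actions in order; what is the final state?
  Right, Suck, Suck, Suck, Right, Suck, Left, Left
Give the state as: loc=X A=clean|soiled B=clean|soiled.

t=1 Right ⇒ loc=B A=soiled B=soiled
t=2 Suck ⇒ loc=B A=soiled B=clean
t=3 Suck ⇒ loc=B A=soiled B=clean
t=4 Suck ⇒ loc=B A=soiled B=clean
t=5 Right ⇒ loc=B A=soiled B=clean
t=6 Suck ⇒ loc=B A=soiled B=clean
t=7 Left ⇒ loc=A A=soiled B=clean
t=8 Left ⇒ loc=A A=soiled B=clean

loc=A A=soiled B=clean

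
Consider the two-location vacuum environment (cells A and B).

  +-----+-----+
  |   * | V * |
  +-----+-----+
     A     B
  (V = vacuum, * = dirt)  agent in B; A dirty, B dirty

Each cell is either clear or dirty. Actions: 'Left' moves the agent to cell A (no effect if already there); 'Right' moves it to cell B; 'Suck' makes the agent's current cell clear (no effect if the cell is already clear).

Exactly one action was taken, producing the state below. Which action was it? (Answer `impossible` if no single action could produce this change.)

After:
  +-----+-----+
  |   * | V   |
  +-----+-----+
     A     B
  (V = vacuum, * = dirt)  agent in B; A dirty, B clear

Suck

try  Left: loc=A A=dirty B=dirty
try Right: loc=B A=dirty B=dirty
try  Suck: loc=B A=dirty B=clear  ← match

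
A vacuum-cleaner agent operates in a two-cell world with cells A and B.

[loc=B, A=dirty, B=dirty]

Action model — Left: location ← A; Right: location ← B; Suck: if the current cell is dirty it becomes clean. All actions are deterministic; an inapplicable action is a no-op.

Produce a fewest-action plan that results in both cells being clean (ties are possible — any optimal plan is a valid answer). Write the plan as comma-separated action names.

1. Suck → <B|dirty|clean>
2. Left → <A|dirty|clean>
3. Suck → <A|clean|clean>
min 3: Suck B + move + Suck A

Suck, Left, Suck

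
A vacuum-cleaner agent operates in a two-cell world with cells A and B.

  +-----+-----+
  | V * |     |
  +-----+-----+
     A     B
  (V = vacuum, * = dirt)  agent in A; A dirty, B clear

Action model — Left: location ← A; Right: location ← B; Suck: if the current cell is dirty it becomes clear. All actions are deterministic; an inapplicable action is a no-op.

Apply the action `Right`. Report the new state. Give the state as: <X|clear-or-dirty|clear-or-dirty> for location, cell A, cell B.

start: <A|dirty|clear>
step 1/1 (Right): <B|dirty|clear>

<B|dirty|clear>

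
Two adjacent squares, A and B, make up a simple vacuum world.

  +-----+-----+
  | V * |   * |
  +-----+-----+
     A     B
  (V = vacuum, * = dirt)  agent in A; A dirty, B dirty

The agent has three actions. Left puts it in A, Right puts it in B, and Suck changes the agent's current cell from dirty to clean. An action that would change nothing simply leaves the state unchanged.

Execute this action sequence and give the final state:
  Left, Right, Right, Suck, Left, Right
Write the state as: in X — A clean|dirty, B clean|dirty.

t=1 Left ⇒ in A — A dirty, B dirty
t=2 Right ⇒ in B — A dirty, B dirty
t=3 Right ⇒ in B — A dirty, B dirty
t=4 Suck ⇒ in B — A dirty, B clean
t=5 Left ⇒ in A — A dirty, B clean
t=6 Right ⇒ in B — A dirty, B clean

in B — A dirty, B clean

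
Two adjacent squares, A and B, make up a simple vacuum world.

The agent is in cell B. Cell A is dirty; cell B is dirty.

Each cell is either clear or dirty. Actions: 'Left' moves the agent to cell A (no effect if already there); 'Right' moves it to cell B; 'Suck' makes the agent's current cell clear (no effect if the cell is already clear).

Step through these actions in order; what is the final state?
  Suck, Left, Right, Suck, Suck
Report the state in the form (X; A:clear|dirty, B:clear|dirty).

(B; A:dirty, B:clear)

Suck (#1): (B; A:dirty, B:clear)
Left (#2): (A; A:dirty, B:clear)
Right (#3): (B; A:dirty, B:clear)
Suck (#4): (B; A:dirty, B:clear)
Suck (#5): (B; A:dirty, B:clear)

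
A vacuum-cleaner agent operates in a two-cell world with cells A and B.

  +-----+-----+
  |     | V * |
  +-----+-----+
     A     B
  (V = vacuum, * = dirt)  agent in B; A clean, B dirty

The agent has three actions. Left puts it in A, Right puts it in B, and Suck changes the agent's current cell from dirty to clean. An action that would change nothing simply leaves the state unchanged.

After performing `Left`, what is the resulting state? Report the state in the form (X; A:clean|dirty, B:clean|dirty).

start: (B; A:clean, B:dirty)
1. Left → (A; A:clean, B:dirty)

(A; A:clean, B:dirty)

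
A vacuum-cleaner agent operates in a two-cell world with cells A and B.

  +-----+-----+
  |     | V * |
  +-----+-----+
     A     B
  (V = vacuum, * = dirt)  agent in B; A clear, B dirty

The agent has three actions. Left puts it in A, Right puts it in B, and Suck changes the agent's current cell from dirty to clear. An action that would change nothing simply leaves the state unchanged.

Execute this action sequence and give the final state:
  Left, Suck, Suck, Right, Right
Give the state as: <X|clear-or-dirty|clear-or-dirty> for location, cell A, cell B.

step 1/5 (Left): <A|clear|dirty>
step 2/5 (Suck): <A|clear|dirty>
step 3/5 (Suck): <A|clear|dirty>
step 4/5 (Right): <B|clear|dirty>
step 5/5 (Right): <B|clear|dirty>

<B|clear|dirty>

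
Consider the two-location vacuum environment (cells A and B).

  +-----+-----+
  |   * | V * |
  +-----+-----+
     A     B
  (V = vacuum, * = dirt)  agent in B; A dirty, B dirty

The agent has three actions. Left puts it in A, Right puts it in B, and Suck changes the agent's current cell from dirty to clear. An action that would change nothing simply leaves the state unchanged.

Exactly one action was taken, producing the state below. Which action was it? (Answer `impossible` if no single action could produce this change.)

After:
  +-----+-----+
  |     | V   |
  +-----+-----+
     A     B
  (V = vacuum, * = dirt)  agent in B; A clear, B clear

try  Left: in A — A dirty, B dirty
try Right: in B — A dirty, B dirty
try  Suck: in B — A dirty, B clear
no single action produces the after-state

impossible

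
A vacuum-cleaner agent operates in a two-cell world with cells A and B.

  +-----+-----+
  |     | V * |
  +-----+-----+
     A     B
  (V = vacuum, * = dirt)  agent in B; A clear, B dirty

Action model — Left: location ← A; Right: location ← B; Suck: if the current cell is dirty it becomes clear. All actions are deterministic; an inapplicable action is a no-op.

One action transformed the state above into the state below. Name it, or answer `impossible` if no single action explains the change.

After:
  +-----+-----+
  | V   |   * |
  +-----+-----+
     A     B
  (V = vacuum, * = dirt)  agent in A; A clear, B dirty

Left

try  Left: (A; A:clear, B:dirty)  ← match
try Right: (B; A:clear, B:dirty)
try  Suck: (B; A:clear, B:clear)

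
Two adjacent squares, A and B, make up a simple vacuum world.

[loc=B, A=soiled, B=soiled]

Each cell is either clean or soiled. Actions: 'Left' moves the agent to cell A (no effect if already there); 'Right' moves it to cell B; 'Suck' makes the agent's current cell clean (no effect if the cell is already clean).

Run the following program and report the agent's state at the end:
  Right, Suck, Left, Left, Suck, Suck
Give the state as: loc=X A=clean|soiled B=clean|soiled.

1. Right → loc=B A=soiled B=soiled
2. Suck → loc=B A=soiled B=clean
3. Left → loc=A A=soiled B=clean
4. Left → loc=A A=soiled B=clean
5. Suck → loc=A A=clean B=clean
6. Suck → loc=A A=clean B=clean

loc=A A=clean B=clean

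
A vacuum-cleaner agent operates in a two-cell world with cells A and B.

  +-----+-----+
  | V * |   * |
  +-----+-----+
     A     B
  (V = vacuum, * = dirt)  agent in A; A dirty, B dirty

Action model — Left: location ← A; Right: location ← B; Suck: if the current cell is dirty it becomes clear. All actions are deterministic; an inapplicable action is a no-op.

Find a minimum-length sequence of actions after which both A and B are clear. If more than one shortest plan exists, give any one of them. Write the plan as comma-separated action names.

t=1 Suck ⇒ in A — A clear, B dirty
t=2 Right ⇒ in B — A clear, B dirty
t=3 Suck ⇒ in B — A clear, B clear
min 3: Suck A + move + Suck B

Suck, Right, Suck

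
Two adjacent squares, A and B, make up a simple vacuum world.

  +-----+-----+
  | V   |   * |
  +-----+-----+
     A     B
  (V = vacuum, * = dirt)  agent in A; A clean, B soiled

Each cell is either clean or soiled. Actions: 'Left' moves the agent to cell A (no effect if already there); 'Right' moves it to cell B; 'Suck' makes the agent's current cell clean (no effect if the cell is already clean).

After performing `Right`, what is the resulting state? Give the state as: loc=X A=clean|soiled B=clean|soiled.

start: loc=A A=clean B=soiled
1) do Right; now loc=B A=clean B=soiled

loc=B A=clean B=soiled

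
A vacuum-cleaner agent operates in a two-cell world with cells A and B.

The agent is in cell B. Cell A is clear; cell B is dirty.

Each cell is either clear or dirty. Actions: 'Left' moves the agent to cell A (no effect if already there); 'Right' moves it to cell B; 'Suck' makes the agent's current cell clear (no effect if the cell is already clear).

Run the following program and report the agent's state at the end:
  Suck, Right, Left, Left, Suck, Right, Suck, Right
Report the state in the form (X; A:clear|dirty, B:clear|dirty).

(B; A:clear, B:clear)

step 1/8 (Suck): (B; A:clear, B:clear)
step 2/8 (Right): (B; A:clear, B:clear)
step 3/8 (Left): (A; A:clear, B:clear)
step 4/8 (Left): (A; A:clear, B:clear)
step 5/8 (Suck): (A; A:clear, B:clear)
step 6/8 (Right): (B; A:clear, B:clear)
step 7/8 (Suck): (B; A:clear, B:clear)
step 8/8 (Right): (B; A:clear, B:clear)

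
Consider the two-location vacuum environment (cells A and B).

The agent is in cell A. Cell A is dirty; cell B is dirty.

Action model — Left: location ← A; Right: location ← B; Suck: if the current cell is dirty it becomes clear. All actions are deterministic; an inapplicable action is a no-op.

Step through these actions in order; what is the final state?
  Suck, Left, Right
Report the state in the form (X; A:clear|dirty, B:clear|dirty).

(B; A:clear, B:dirty)

1. Suck → (A; A:clear, B:dirty)
2. Left → (A; A:clear, B:dirty)
3. Right → (B; A:clear, B:dirty)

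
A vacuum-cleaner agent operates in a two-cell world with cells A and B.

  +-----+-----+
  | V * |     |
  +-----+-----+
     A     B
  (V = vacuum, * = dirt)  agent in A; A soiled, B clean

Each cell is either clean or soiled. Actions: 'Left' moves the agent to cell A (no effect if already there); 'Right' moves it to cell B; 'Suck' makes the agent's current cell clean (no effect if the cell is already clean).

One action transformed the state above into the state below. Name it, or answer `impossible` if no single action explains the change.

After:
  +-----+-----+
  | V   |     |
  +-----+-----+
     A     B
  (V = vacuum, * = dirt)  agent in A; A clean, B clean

try  Left: in A — A soiled, B clean
try Right: in B — A soiled, B clean
try  Suck: in A — A clean, B clean  ← match

Suck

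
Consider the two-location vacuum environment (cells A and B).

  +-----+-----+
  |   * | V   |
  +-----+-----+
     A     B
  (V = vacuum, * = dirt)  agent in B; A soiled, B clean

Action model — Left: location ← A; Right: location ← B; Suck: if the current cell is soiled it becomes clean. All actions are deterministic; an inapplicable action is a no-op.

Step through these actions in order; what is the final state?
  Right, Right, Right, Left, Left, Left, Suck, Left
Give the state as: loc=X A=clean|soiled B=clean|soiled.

loc=A A=clean B=clean

[1] after Right: loc=B A=soiled B=clean
[2] after Right: loc=B A=soiled B=clean
[3] after Right: loc=B A=soiled B=clean
[4] after Left: loc=A A=soiled B=clean
[5] after Left: loc=A A=soiled B=clean
[6] after Left: loc=A A=soiled B=clean
[7] after Suck: loc=A A=clean B=clean
[8] after Left: loc=A A=clean B=clean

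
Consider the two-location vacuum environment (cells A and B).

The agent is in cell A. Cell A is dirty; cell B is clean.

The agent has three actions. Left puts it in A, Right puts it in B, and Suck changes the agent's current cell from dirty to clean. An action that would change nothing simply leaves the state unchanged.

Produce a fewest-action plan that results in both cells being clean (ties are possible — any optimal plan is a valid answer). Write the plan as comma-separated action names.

t=1 Suck ⇒ (A; A:clean, B:clean)
min 1: A is dirty, one Suck

Suck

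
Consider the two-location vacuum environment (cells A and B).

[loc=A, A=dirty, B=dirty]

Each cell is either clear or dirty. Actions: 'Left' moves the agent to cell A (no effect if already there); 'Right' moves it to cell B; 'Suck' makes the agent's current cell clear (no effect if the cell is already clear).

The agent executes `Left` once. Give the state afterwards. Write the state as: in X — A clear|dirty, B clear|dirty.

start: in A — A dirty, B dirty
1. Left → in A — A dirty, B dirty

in A — A dirty, B dirty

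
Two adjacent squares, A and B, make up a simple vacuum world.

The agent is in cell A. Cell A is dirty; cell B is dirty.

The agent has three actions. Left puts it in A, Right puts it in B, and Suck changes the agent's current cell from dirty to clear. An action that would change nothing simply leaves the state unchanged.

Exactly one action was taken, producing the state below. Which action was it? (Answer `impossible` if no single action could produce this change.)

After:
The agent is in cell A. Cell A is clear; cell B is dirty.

try  Left: loc=A A=dirty B=dirty
try Right: loc=B A=dirty B=dirty
try  Suck: loc=A A=clear B=dirty  ← match

Suck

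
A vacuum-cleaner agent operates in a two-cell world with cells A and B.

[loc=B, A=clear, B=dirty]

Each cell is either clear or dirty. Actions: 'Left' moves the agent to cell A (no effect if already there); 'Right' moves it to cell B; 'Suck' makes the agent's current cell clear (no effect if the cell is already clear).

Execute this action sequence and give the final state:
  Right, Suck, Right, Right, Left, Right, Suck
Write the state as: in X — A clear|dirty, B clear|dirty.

1) do Right; now in B — A clear, B dirty
2) do Suck; now in B — A clear, B clear
3) do Right; now in B — A clear, B clear
4) do Right; now in B — A clear, B clear
5) do Left; now in A — A clear, B clear
6) do Right; now in B — A clear, B clear
7) do Suck; now in B — A clear, B clear

in B — A clear, B clear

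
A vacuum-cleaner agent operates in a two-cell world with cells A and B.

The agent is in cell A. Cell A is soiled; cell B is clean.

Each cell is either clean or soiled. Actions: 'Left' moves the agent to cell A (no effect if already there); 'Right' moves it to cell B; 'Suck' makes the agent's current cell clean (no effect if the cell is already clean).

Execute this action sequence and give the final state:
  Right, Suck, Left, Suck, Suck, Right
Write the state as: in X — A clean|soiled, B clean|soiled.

in B — A clean, B clean

1. Right → in B — A soiled, B clean
2. Suck → in B — A soiled, B clean
3. Left → in A — A soiled, B clean
4. Suck → in A — A clean, B clean
5. Suck → in A — A clean, B clean
6. Right → in B — A clean, B clean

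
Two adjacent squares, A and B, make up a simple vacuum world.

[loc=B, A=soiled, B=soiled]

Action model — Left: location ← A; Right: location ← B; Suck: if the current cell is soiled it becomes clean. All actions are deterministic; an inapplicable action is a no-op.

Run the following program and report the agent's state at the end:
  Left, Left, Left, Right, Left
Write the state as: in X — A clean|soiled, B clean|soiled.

in A — A soiled, B soiled

t=1 Left ⇒ in A — A soiled, B soiled
t=2 Left ⇒ in A — A soiled, B soiled
t=3 Left ⇒ in A — A soiled, B soiled
t=4 Right ⇒ in B — A soiled, B soiled
t=5 Left ⇒ in A — A soiled, B soiled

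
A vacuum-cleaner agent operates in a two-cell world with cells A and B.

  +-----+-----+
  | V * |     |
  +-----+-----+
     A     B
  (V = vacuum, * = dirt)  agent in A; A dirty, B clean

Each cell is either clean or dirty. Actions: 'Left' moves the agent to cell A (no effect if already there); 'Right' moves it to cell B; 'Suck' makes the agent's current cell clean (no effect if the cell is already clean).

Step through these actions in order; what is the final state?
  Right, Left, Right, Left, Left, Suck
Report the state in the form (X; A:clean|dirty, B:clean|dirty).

(A; A:clean, B:clean)

1. Right → (B; A:dirty, B:clean)
2. Left → (A; A:dirty, B:clean)
3. Right → (B; A:dirty, B:clean)
4. Left → (A; A:dirty, B:clean)
5. Left → (A; A:dirty, B:clean)
6. Suck → (A; A:clean, B:clean)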